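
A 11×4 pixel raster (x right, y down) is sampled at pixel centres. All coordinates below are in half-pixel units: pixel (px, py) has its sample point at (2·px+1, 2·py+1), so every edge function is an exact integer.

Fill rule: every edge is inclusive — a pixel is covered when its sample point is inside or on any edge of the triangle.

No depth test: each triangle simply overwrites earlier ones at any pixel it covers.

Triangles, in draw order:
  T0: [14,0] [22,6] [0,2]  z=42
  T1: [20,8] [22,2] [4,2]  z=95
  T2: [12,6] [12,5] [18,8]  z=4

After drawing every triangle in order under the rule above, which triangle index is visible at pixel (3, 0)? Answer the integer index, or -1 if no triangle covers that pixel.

T0:
  2·area = 100
  edge (14, 0)→(22, 6): d=(8,6) inclusive
  edge (22, 6)→(0, 2): d=(-22,-4) inclusive
  edge (0, 2)→(14, 0): d=(14,-2) inclusive
    (3,0)@(7, 1): e=[50,50,0] → █  [on edge]
    (4,0)@(9, 1): e=[38,58,4] → █
    (5,0)@(11, 1): e=[26,66,8] → █
    (6,0)@(13, 1): e=[14,74,12] → █
    (7,0)@(15, 1): e=[2,82,16] → █
    (8,0)@(17, 1): e=[-10,90,20] → ·
    (3,1)@(7, 3): e=[66,6,28] → █
    (8,1)@(17, 3): e=[6,46,48] → █
    (9,1)@(19, 3): e=[-6,54,52] → ·
    (3,2)@(7, 5): e=[82,-38,56] → ·
    (4,2)@(9, 5): e=[70,-30,60] → ·
    (5,2)@(11, 5): e=[58,-22,64] → ·
  covered (13 px):
    · · · █ █ █ █ █ · · ·
    · · · █ █ █ █ █ █ · ·
    · · · · · · · · █ █ ·
    · · · · · · · · · · ·
T1:
  2·area = 108  (B↔C swapped to make it positive)
  edge (20, 8)→(4, 2): d=(-16,-6) inclusive
  edge (4, 2)→(22, 2): d=(18,0) inclusive
  edge (22, 2)→(20, 8): d=(-2,6) inclusive
    (3,1)@(7, 3): e=[2,18,88] → █
    (4,1)@(9, 3): e=[14,18,76] → █
    (5,1)@(11, 3): e=[26,18,64] → █
    (6,1)@(13, 3): e=[38,18,52] → █
    (7,1)@(15, 3): e=[50,18,40] → █
    (8,1)@(17, 3): e=[62,18,28] → █
    (9,1)@(19, 3): e=[74,18,16] → █
    (10,1)@(21, 3): e=[86,18,4] → █
    (3,2)@(7, 5): e=[-30,54,84] → ·
    (4,2)@(9, 5): e=[-18,54,72] → ·
    (5,2)@(11, 5): e=[-6,54,60] → ·
    (6,2)@(13, 5): e=[6,54,48] → █
    (10,2)@(21, 5): e=[54,54,0] → █  [on edge]
  covered (14 px):
    · · · · · · · · · · ·
    · · · █ █ █ █ █ █ █ █
    · · · · · · █ █ █ █ █
    · · · · · · · · · █ ·
T2:
  2·area = 6
  edge (12, 6)→(12, 5): d=(0,-1) inclusive
  edge (12, 5)→(18, 8): d=(6,3) inclusive
  edge (18, 8)→(12, 6): d=(-6,-2) inclusive
    (1,1)@(3, 3): e=[-9,15,0] → ·  [on edge]
    (4,2)@(9, 5): e=[-3,9,0] → ·  [on edge]
    (7,3)@(15, 7): e=[3,3,0] → █  [on edge]
    (8,3)@(17, 7): e=[5,-3,4] → ·
  covered (1 px):
    · · · · · · · · · · ·
    · · · · · · · · · · ·
    · · · · · · · · · · ·
    · · · · · · · █ · · ·

Z-buffer (winner per pixel, '.' = empty):
  . . . 0 0 0 0 0 . . .
  . . . 1 1 1 1 1 1 1 1
  . . . . . . 1 1 1 1 1
  . . . . . . . 2 . 1 .

Final: 0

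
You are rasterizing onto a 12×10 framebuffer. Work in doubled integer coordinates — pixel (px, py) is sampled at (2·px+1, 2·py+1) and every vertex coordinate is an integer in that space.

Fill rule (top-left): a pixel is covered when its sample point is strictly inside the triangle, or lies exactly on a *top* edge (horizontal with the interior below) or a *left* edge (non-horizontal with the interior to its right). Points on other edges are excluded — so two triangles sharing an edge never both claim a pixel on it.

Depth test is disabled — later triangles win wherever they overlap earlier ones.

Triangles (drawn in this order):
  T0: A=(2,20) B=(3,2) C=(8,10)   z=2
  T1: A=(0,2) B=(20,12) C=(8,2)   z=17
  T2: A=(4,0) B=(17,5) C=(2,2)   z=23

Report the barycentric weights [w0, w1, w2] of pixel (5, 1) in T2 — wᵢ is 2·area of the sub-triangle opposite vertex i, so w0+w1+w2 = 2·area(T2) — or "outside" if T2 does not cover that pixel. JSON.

T0:
  2·area = 98
  edge (2, 20)→(3, 2): d=(1,-18) top-left  bias=+0
  edge (3, 2)→(8, 10): d=(5,8) right/bottom  bias=-1
  edge (8, 10)→(2, 20): d=(-6,10) right/bottom  bias=-1
    (1,1)@(3, 3): e=[1,5,92] → #
    (2,1)@(5, 3): e=[37,-11,72] → ·
    (1,2)@(3, 5): e=[3,15,80] → #
    (2,2)@(5, 5): e=[39,-1,60] → ·
    (5,2)@(11, 5): e=[147,-49,0] → ·  [on edge]
    (1,3)@(3, 7): e=[5,25,68] → #
    (2,3)@(5, 7): e=[41,9,48] → #
    (3,3)@(7, 7): e=[77,-7,28] → ·
    (1,4)@(3, 9): e=[7,35,56] → #
    (3,4)@(7, 9): e=[79,3,16] → #
    (4,4)@(9, 9): e=[115,-13,-4] → ·
    (1,5)@(3, 11): e=[9,45,44] → #
    (2,7)@(5, 15): e=[49,49,0] → ·  [on edge]
  covered (14 px):
    · · · · · · · · · · · ·
    · # · · · · · · · · · ·
    · # · · · · · · · · · ·
    · # # · · · · · · · · ·
    · # # # · · · · · · · ·
    · # # # · · · · · · · ·
    · # # · · · · · · · · ·
    · # · · · · · · · · · ·
    · # · · · · · · · · · ·
    · · · · · · · · · · · ·
T1:
  2·area = 80  (B↔C swapped to make it positive)
  edge (0, 2)→(8, 2): d=(8,0) top-left  bias=+0
  edge (8, 2)→(20, 12): d=(12,10) right/bottom  bias=-1
  edge (20, 12)→(0, 2): d=(-20,-10) top-left  bias=+0
    (1,1)@(3, 3): e=[8,62,10] → #
    (2,1)@(5, 3): e=[8,42,30] → #
    (3,1)@(7, 3): e=[8,22,50] → #
    (4,1)@(9, 3): e=[8,2,70] → #
    (5,1)@(11, 3): e=[8,-18,90] → ·
    (1,2)@(3, 5): e=[24,86,-30] → ·
    (2,2)@(5, 5): e=[24,66,-10] → ·
    (3,2)@(7, 5): e=[24,46,10] → #
    (5,2)@(11, 5): e=[24,6,50] → #
    (6,2)@(13, 5): e=[24,-14,70] → ·
    (3,3)@(7, 7): e=[40,70,-30] → ·
    (4,3)@(9, 7): e=[40,50,-10] → ·
  covered (10 px):
    · · · · · · · · · · · ·
    · # # # # · · · · · · ·
    · · · # # # · · · · · ·
    · · · · · # # · · · · ·
    · · · · · · · # · · · ·
    · · · · · · · · · · · ·
    · · · · · · · · · · · ·
    · · · · · · · · · · · ·
    · · · · · · · · · · · ·
    · · · · · · · · · · · ·
T2:
  2·area = 36
  edge (4, 0)→(17, 5): d=(13,5) right/bottom  bias=-1
  edge (17, 5)→(2, 2): d=(-15,-3) top-left  bias=+0
  edge (2, 2)→(4, 0): d=(2,-2) top-left  bias=+0
    (1,0)@(3, 1): e=[18,18,0] → #  [on edge]
    (2,0)@(5, 1): e=[8,24,4] → #
    (3,0)@(7, 1): e=[-2,30,8] → ·
    (0,1)@(1, 3): e=[54,-18,0] → ·  [on edge]
    (1,1)@(3, 3): e=[44,-12,4] → ·
    (2,1)@(5, 3): e=[34,-6,8] → ·
    (3,1)@(7, 3): e=[24,0,12] → #  [on edge]
    (4,1)@(9, 3): e=[14,6,16] → #
    (5,1)@(11, 3): e=[4,12,20] → #
    (6,1)@(13, 3): e=[-6,18,24] → ·
    (3,2)@(7, 5): e=[50,-30,16] → ·
    (4,2)@(9, 5): e=[40,-24,20] → ·
    (8,2)@(17, 5): e=[0,0,36] → ·  [on edge]
  covered (5 px):
    · # # · · · · · · · · ·
    · · · # # # · · · · · ·
    · · · · · · · · · · · ·
    · · · · · · · · · · · ·
    · · · · · · · · · · · ·
    · · · · · · · · · · · ·
    · · · · · · · · · · · ·
    · · · · · · · · · · · ·
    · · · · · · · · · · · ·
    · · · · · · · · · · · ·

Final: [12,20,4]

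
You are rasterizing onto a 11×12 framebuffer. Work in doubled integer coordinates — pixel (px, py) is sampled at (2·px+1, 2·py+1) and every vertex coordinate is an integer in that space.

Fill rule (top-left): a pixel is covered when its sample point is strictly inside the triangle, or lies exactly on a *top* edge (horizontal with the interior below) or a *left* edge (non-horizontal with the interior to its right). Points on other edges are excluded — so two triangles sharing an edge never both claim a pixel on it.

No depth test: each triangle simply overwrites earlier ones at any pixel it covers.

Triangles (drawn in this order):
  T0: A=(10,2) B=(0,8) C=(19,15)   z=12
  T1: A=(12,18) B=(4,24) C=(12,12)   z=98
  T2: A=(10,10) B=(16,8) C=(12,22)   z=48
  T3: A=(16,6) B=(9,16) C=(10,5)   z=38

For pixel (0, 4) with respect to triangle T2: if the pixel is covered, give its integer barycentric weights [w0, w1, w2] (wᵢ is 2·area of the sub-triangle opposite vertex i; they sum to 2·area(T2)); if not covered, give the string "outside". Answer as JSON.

T0:
  2·area = 184  (B↔C swapped to make it positive)
  edge (10, 2)→(19, 15): d=(9,13) right/bottom  bias=-1
  edge (19, 15)→(0, 8): d=(-19,-7) top-left  bias=+0
  edge (0, 8)→(10, 2): d=(10,-6) top-left  bias=+0
    (4,1)@(9, 3): e=[22,158,4] → X
    (5,1)@(11, 3): e=[-4,172,16] → .
    (2,2)@(5, 5): e=[92,92,0] → X  [on edge]
    (3,2)@(7, 5): e=[66,106,12] → X
    (5,2)@(11, 5): e=[14,134,36] → X
    (6,2)@(13, 5): e=[-12,148,48] → .
    (1,3)@(3, 7): e=[136,40,8] → X
    (6,3)@(13, 7): e=[6,110,68] → X
    (7,3)@(15, 7): e=[-20,124,80] → .
    (1,4)@(3, 9): e=[154,2,28] → X
    (7,4)@(15, 9): e=[-2,86,100] → .
    (1,5)@(3, 11): e=[172,-36,48] → .
    (9,7)@(19, 15): e=[0,0,184] → .  [on edge]
  covered (23 px):
    . . . . . . . . . . .
    . . . . X . . . . . .
    . . X X X X . . . . .
    . X X X X X X . . . .
    . X X X X X X . . . .
    . . . . X X X X . . .
    . . . . . . . X X . .
    . . . . . . . . . . .
    . . . . . . . . . . .
    . . . . . . . . . . .
    . . . . . . . . . . .
    . . . . . . . . . . .
T1:
  2·area = 48
  edge (12, 18)→(4, 24): d=(-8,6) right/bottom  bias=-1
  edge (4, 24)→(12, 12): d=(8,-12) top-left  bias=+0
  edge (12, 12)→(12, 18): d=(0,6) right/bottom  bias=-1
    (5,7)@(11, 15): e=[30,12,6] → X
    (6,7)@(13, 15): e=[18,36,-6] → .
    (4,8)@(9, 17): e=[26,4,18] → X
    (6,8)@(13, 17): e=[2,52,-6] → .
    (4,9)@(9, 19): e=[10,20,18] → X
    (5,9)@(11, 19): e=[-2,44,6] → .
    (3,10)@(7, 21): e=[6,12,30] → X
    (4,10)@(9, 21): e=[-6,36,18] → .
    (2,11)@(5, 23): e=[2,4,42] → X
    (3,11)@(7, 23): e=[-10,28,30] → .
  covered (6 px):
    . . . . . . . . . . .
    . . . . . . . . . . .
    . . . . . . . . . . .
    . . . . . . . . . . .
    . . . . . . . . . . .
    . . . . . . . . . . .
    . . . . . . . . . . .
    . . . . . X . . . . .
    . . . . X X . . . . .
    . . . . X . . . . . .
    . . . X . . . . . . .
    . . X . . . . . . . .
T2:
  2·area = 76
  edge (10, 10)→(16, 8): d=(6,-2) top-left  bias=+0
  edge (16, 8)→(12, 22): d=(-4,14) right/bottom  bias=-1
  edge (12, 22)→(10, 10): d=(-2,-12) top-left  bias=+0
    (9,3)@(19, 7): e=[0,-38,114] → .  [on edge]
    (6,4)@(13, 9): e=[0,38,38] → X  [on edge]
    (7,4)@(15, 9): e=[4,10,62] → X
    (8,4)@(17, 9): e=[8,-18,86] → .
    (3,5)@(7, 11): e=[0,114,-38] → .  [on edge]
    (5,5)@(11, 11): e=[8,58,10] → X
    (8,5)@(17, 11): e=[20,-26,82] → .
    (0,6)@(1, 13): e=[0,190,-114] → .  [on edge]
    (5,6)@(11, 13): e=[20,50,6] → X
    (7,6)@(15, 13): e=[28,-6,54] → .
    (5,7)@(11, 15): e=[32,42,2] → X
    (7,7)@(15, 15): e=[40,-14,50] → .
  covered (10 px):
    . . . . . . . . . . .
    . . . . . . . . . . .
    . . . . . . . . . . .
    . . . . . . . . . . .
    . . . . . . X X . . .
    . . . . . X X X . . .
    . . . . . X X . . . .
    . . . . . X X . . . .
    . . . . . . X . . . .
    . . . . . . . . . . .
    . . . . . . . . . . .
    . . . . . . . . . . .
T3:
  2·area = 67
  edge (16, 6)→(9, 16): d=(-7,10) right/bottom  bias=-1
  edge (9, 16)→(10, 5): d=(1,-11) top-left  bias=+0
  edge (10, 5)→(16, 6): d=(6,1) right/bottom  bias=-1
    (5,3)@(11, 7): e=[43,13,11] → X
    (6,3)@(13, 7): e=[23,35,9] → X
    (7,3)@(15, 7): e=[3,57,7] → X
    (8,3)@(17, 7): e=[-17,79,5] → .
    (5,4)@(11, 9): e=[29,15,23] → X
    (7,4)@(15, 9): e=[-11,59,19] → .
    (5,5)@(11, 11): e=[15,17,35] → X
    (6,5)@(13, 11): e=[-5,39,33] → .
    (5,6)@(11, 13): e=[1,19,47] → X
    (6,6)@(13, 13): e=[-19,41,45] → .
    (5,7)@(11, 15): e=[-13,21,59] → .
  covered (7 px):
    . . . . . . . . . . .
    . . . . . . . . . . .
    . . . . . . . . . . .
    . . . . . X X X . . .
    . . . . . X X . . . .
    . . . . . X . . . . .
    . . . . . X . . . . .
    . . . . . . . . . . .
    . . . . . . . . . . .
    . . . . . . . . . . .
    . . . . . . . . . . .
    . . . . . . . . . . .

Result: "outside"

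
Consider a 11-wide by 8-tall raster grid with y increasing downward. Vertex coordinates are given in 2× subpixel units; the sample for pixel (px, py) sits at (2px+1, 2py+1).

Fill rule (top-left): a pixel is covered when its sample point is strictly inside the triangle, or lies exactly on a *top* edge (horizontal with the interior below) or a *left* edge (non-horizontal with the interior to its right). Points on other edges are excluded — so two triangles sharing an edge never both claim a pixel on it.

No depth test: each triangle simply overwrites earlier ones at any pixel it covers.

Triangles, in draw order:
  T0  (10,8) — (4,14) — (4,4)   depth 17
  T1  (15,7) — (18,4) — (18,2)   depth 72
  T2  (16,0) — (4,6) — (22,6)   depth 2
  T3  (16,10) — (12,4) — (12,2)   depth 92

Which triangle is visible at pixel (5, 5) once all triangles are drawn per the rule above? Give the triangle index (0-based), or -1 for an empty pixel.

T0:
  2·area = 60
  edge (10, 8)→(4, 14): d=(-6,6) right/bottom  bias=-1
  edge (4, 14)→(4, 4): d=(0,-10) top-left  bias=+0
  edge (4, 4)→(10, 8): d=(6,4) right/bottom  bias=-1
    (8,0)@(17, 1): e=[0,130,-70] → ·  [on edge]
    (7,1)@(15, 3): e=[0,110,-50] → ·  [on edge]
    (2,2)@(5, 5): e=[48,10,2] → #
    (3,2)@(7, 5): e=[36,30,-6] → ·
    (6,2)@(13, 5): e=[0,90,-30] → ·  [on edge]
    (2,3)@(5, 7): e=[36,10,14] → #
    (3,3)@(7, 7): e=[24,30,6] → #
    (4,3)@(9, 7): e=[12,50,-2] → ·
    (5,3)@(11, 7): e=[0,70,-10] → ·  [on edge]
    (2,4)@(5, 9): e=[24,10,26] → #
    (4,4)@(9, 9): e=[0,50,10] → ·  [on edge]
    (2,5)@(5, 11): e=[12,10,38] → #
    (3,5)@(7, 11): e=[0,30,30] → ·  [on edge]
    (2,6)@(5, 13): e=[0,10,50] → ·  [on edge]
    (1,7)@(3, 15): e=[0,-10,70] → ·  [on edge]
  covered (6 px):
    · · · · · · · · · · ·
    · · · · · · · · · · ·
    · · # · · · · · · · ·
    · · # # · · · · · · ·
    · · # # · · · · · · ·
    · · # · · · · · · · ·
    · · · · · · · · · · ·
    · · · · · · · · · · ·
T1:
  2·area = 6  (B↔C swapped to make it positive)
  edge (15, 7)→(18, 2): d=(3,-5) top-left  bias=+0
  edge (18, 2)→(18, 4): d=(0,2) right/bottom  bias=-1
  edge (18, 4)→(15, 7): d=(-3,3) right/bottom  bias=-1
    (10,0)@(21, 1): e=[12,-6,0] → ·  [on edge]
    (9,1)@(19, 3): e=[8,-2,0] → ·  [on edge]
    (8,2)@(17, 5): e=[4,2,0] → ·  [on edge]
    (7,3)@(15, 7): e=[0,6,0] → ·  [on edge]
    (6,4)@(13, 9): e=[-4,10,0] → ·  [on edge]
    (5,5)@(11, 11): e=[-8,14,0] → ·  [on edge]
    (4,6)@(9, 13): e=[-12,18,0] → ·  [on edge]
    (3,7)@(7, 15): e=[-16,22,0] → ·  [on edge]
  covered (0 px):
    · · · · · · · · · · ·
    · · · · · · · · · · ·
    · · · · · · · · · · ·
    · · · · · · · · · · ·
    · · · · · · · · · · ·
    · · · · · · · · · · ·
    · · · · · · · · · · ·
    · · · · · · · · · · ·
T2:
  2·area = 108  (B↔C swapped to make it positive)
  edge (16, 0)→(22, 6): d=(6,6) right/bottom  bias=-1
  edge (22, 6)→(4, 6): d=(-18,0) right/bottom  bias=-1
  edge (4, 6)→(16, 0): d=(12,-6) top-left  bias=+0
    (7,0)@(15, 1): e=[12,90,6] → #
    (8,0)@(17, 1): e=[0,90,18] → ·  [on edge]
    (5,1)@(11, 3): e=[48,54,6] → #
    (6,1)@(13, 3): e=[36,54,18] → #
    (8,1)@(17, 3): e=[12,54,42] → #
    (9,1)@(19, 3): e=[0,54,54] → ·  [on edge]
    (3,2)@(7, 5): e=[84,18,6] → #
    (4,2)@(9, 5): e=[72,18,18] → #
    (9,2)@(19, 5): e=[12,18,78] → #
    (10,2)@(21, 5): e=[0,18,90] → ·  [on edge]
    (3,3)@(7, 7): e=[96,-18,30] → ·
    (4,3)@(9, 7): e=[84,-18,42] → ·
  covered (12 px):
    · · · · · · · # · · ·
    · · · · · # # # # · ·
    · · · # # # # # # # ·
    · · · · · · · · · · ·
    · · · · · · · · · · ·
    · · · · · · · · · · ·
    · · · · · · · · · · ·
    · · · · · · · · · · ·
T3:
  2·area = 8
  edge (16, 10)→(12, 4): d=(-4,-6) top-left  bias=+0
  edge (12, 4)→(12, 2): d=(0,-2) top-left  bias=+0
  edge (12, 2)→(16, 10): d=(4,8) right/bottom  bias=-1
    (6,2)@(13, 5): e=[2,2,4] → #
    (7,2)@(15, 5): e=[14,6,-12] → ·
    (6,3)@(13, 7): e=[-6,2,12] → ·
  covered (1 px):
    · · · · · · · · · · ·
    · · · · · · · · · · ·
    · · · · · · # · · · ·
    · · · · · · · · · · ·
    · · · · · · · · · · ·
    · · · · · · · · · · ·
    · · · · · · · · · · ·
    · · · · · · · · · · ·

Z-buffer (winner per pixel, '.' = empty):
  . . . . . . . 2 . . .
  . . . . . 2 2 2 2 . .
  . . 0 2 2 2 3 2 2 2 .
  . . 0 0 . . . . . . .
  . . 0 0 . . . . . . .
  . . 0 . . . . . . . .
  . . . . . . . . . . .
  . . . . . . . . . . .

Answer: -1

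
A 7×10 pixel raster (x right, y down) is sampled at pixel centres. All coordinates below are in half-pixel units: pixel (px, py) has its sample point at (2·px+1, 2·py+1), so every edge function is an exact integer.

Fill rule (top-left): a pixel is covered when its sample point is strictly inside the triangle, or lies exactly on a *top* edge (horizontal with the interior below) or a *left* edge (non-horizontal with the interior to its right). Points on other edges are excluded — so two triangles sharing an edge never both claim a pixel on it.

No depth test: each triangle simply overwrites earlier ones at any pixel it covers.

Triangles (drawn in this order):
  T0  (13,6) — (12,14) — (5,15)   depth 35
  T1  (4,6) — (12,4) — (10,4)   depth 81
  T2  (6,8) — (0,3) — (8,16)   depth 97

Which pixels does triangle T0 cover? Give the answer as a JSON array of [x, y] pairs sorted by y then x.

T0:
  2·area = 55
  edge (13, 6)→(12, 14): d=(-1,8) right/bottom  bias=-1
  edge (12, 14)→(5, 15): d=(-7,1) right/bottom  bias=-1
  edge (5, 15)→(13, 6): d=(8,-9) top-left  bias=+0
    (5,4)@(11, 9): e=[13,36,6] → X
    (6,4)@(13, 9): e=[-3,34,24] → .
    (4,5)@(9, 11): e=[27,24,4] → X
    (6,5)@(13, 11): e=[-5,20,40] → .
    (3,6)@(7, 13): e=[41,12,2] → X
    (6,6)@(13, 13): e=[-7,6,56] → .
    (2,7)@(5, 15): e=[55,0,0] → .  [on edge]
    (3,7)@(7, 15): e=[39,-2,18] → .
    (4,7)@(9, 15): e=[23,-4,36] → .
    (5,7)@(11, 15): e=[7,-6,54] → .
  covered (6 px):
    . . . . . . .
    . . . . . . .
    . . . . . . .
    . . . . . . .
    . . . . . X .
    . . . . X X .
    . . . X X X .
    . . . . . . .
    . . . . . . .
    . . . . . . .
T1:
  2·area = 4  (B↔C swapped to make it positive)
  edge (4, 6)→(10, 4): d=(6,-2) top-left  bias=+0
  edge (10, 4)→(12, 4): d=(2,0) top-left  bias=+0
  edge (12, 4)→(4, 6): d=(-8,2) right/bottom  bias=-1
    (6,1)@(13, 3): e=[0,-2,6] → .  [on edge]
    (3,2)@(7, 5): e=[0,2,2] → X  [on edge]
    (4,2)@(9, 5): e=[4,2,-2] → .
    (0,3)@(1, 7): e=[0,6,-2] → .  [on edge]
    (3,3)@(7, 7): e=[12,6,-14] → .
  covered (1 px):
    . . . . . . .
    . . . . . . .
    . . . X . . .
    . . . . . . .
    . . . . . . .
    . . . . . . .
    . . . . . . .
    . . . . . . .
    . . . . . . .
    . . . . . . .
T2:
  2·area = 38  (B↔C swapped to make it positive)
  edge (6, 8)→(8, 16): d=(2,8) right/bottom  bias=-1
  edge (8, 16)→(0, 3): d=(-8,-13) top-left  bias=+0
  edge (0, 3)→(6, 8): d=(6,5) right/bottom  bias=-1
    (1,3)@(3, 7): e=[22,7,9] → X
    (2,3)@(5, 7): e=[6,33,-1] → .
    (1,4)@(3, 9): e=[26,-9,21] → .
    (2,4)@(5, 9): e=[10,17,11] → X
    (3,4)@(7, 9): e=[-6,43,1] → .
    (2,5)@(5, 11): e=[14,1,23] → X
    (3,5)@(7, 11): e=[-2,27,13] → .
    (2,6)@(5, 13): e=[18,-15,35] → .
    (3,6)@(7, 13): e=[2,11,25] → X
    (4,6)@(9, 13): e=[-14,37,15] → .
    (3,7)@(7, 15): e=[6,-5,37] → .
  covered (4 px):
    . . . . . . .
    . . . . . . .
    . . . . . . .
    . X . . . . .
    . . X . . . .
    . . X . . . .
    . . . X . . .
    . . . . . . .
    . . . . . . .
    . . . . . . .

Result: [[5,4],[4,5],[5,5],[3,6],[4,6],[5,6]]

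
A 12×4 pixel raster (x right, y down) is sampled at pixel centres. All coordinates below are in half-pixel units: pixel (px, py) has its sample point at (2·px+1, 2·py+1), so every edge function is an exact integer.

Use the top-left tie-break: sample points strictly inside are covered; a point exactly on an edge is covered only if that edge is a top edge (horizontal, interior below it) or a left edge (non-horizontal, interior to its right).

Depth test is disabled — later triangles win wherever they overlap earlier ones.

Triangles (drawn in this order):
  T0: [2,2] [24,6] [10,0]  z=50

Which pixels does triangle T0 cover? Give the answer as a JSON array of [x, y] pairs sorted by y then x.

T0:
  2·area = 76  (B↔C swapped to make it positive)
  edge (2, 2)→(10, 0): d=(8,-2) top-left  bias=+0
  edge (10, 0)→(24, 6): d=(14,6) right/bottom  bias=-1
  edge (24, 6)→(2, 2): d=(-22,-4) top-left  bias=+0
    (3,0)@(7, 1): e=[2,32,42] → █
    (4,0)@(9, 1): e=[6,20,50] → █
    (5,0)@(11, 1): e=[10,8,58] → █
    (6,0)@(13, 1): e=[14,-4,66] → ·
    (3,1)@(7, 3): e=[18,60,-2] → ·
    (4,1)@(9, 3): e=[22,48,6] → █
    (6,1)@(13, 3): e=[30,24,22] → █
    (7,1)@(15, 3): e=[34,12,30] → █
    (8,1)@(17, 3): e=[38,0,38] → ·  [on edge]
    (4,2)@(9, 5): e=[38,76,-38] → ·
    (5,2)@(11, 5): e=[42,64,-30] → ·
    (6,2)@(13, 5): e=[46,52,-22] → ·
  covered (9 px):
    · · · █ █ █ · · · · · ·
    · · · · █ █ █ █ · · · ·
    · · · · · · · · · █ █ ·
    · · · · · · · · · · · ·

Answer: [[3,0],[4,0],[5,0],[4,1],[5,1],[6,1],[7,1],[9,2],[10,2]]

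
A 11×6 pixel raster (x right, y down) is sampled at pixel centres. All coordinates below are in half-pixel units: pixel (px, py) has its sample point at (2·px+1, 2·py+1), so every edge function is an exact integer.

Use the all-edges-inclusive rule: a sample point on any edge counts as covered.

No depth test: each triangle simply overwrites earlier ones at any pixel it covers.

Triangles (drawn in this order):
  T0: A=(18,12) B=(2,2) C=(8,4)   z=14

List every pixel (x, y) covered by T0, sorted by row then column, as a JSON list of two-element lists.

T0:
  2·area = 28
  edge (18, 12)→(2, 2): d=(-16,-10) inclusive
  edge (2, 2)→(8, 4): d=(6,2) inclusive
  edge (8, 4)→(18, 12): d=(10,8) inclusive
    (2,1)@(5, 3): e=[14,0,14] → #  [on edge]
    (3,1)@(7, 3): e=[34,-4,-2] → ·
    (2,2)@(5, 5): e=[-18,12,34] → ·
    (3,2)@(7, 5): e=[2,8,18] → #
    (4,2)@(9, 5): e=[22,4,2] → #
    (5,2)@(11, 5): e=[42,0,-14] → ·  [on edge]
    (3,3)@(7, 7): e=[-30,20,38] → ·
    (4,3)@(9, 7): e=[-10,16,22] → ·
    (5,3)@(11, 7): e=[10,12,6] → #
    (6,3)@(13, 7): e=[30,8,-10] → ·
    (8,3)@(17, 7): e=[70,0,-42] → ·  [on edge]
    (5,4)@(11, 9): e=[-22,24,26] → ·
  covered (4 px):
    · · · · · · · · · · ·
    · · # · · · · · · · ·
    · · · # # · · · · · ·
    · · · · · # · · · · ·
    · · · · · · · · · · ·
    · · · · · · · · · · ·

Final: [[2,1],[3,2],[4,2],[5,3]]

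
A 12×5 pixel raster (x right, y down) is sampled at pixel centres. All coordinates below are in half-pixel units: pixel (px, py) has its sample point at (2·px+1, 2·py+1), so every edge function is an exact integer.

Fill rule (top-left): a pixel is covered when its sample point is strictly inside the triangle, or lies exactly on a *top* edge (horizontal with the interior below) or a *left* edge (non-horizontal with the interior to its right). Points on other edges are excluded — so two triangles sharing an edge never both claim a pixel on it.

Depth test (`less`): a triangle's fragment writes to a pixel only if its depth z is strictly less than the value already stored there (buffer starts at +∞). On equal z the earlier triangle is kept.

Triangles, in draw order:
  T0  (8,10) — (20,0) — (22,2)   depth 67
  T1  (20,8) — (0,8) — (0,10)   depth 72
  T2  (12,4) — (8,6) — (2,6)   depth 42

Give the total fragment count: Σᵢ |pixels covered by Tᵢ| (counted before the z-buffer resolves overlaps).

T0:
  2·area = 44
  edge (8, 10)→(20, 0): d=(12,-10) top-left  bias=+0
  edge (20, 0)→(22, 2): d=(2,2) right/bottom  bias=-1
  edge (22, 2)→(8, 10): d=(-14,8) right/bottom  bias=-1
    (9,0)@(19, 1): e=[2,4,38] → #
    (10,0)@(21, 1): e=[22,0,22] → ·  [on edge]
    (8,1)@(17, 3): e=[6,12,26] → #
    (10,1)@(21, 3): e=[46,4,-6] → ·
    (11,1)@(23, 3): e=[66,0,-22] → ·  [on edge]
    (7,2)@(15, 5): e=[10,20,14] → #
    (8,2)@(17, 5): e=[30,16,-2] → ·
    (9,2)@(19, 5): e=[50,12,-18] → ·
    (6,3)@(13, 7): e=[14,28,2] → #
    (7,3)@(15, 7): e=[34,24,-14] → ·
    (6,4)@(13, 9): e=[38,32,-26] → ·
  covered (5 px):
    · · · · · · · · · # · ·
    · · · · · · · · # # · ·
    · · · · · · · # · · · ·
    · · · · · · # · · · · ·
    · · · · · · · · · · · ·
T1:
  2·area = 40  (B↔C swapped to make it positive)
  edge (20, 8)→(0, 10): d=(-20,2) right/bottom  bias=-1
  edge (0, 10)→(0, 8): d=(0,-2) top-left  bias=+0
  edge (0, 8)→(20, 8): d=(20,0) top-left  bias=+0
    (0,4)@(1, 9): e=[18,2,20] → #
    (1,4)@(3, 9): e=[14,6,20] → #
    (2,4)@(5, 9): e=[10,10,20] → #
    (3,4)@(7, 9): e=[6,14,20] → #
    (4,4)@(9, 9): e=[2,18,20] → #
    (5,4)@(11, 9): e=[-2,22,20] → ·
  covered (5 px):
    · · · · · · · · · · · ·
    · · · · · · · · · · · ·
    · · · · · · · · · · · ·
    · · · · · · · · · · · ·
    # # # # # · · · · · · ·
T2:
  2·area = 12
  edge (12, 4)→(8, 6): d=(-4,2) right/bottom  bias=-1
  edge (8, 6)→(2, 6): d=(-6,0) right/bottom  bias=-1
  edge (2, 6)→(12, 4): d=(10,-2) top-left  bias=+0
    (8,1)@(17, 3): e=[-6,18,0] → ·  [on edge]
    (3,2)@(7, 5): e=[6,6,0] → #  [on edge]
    (4,2)@(9, 5): e=[2,6,4] → #
    (5,2)@(11, 5): e=[-2,6,8] → ·
    (3,3)@(7, 7): e=[-2,-6,20] → ·
    (4,3)@(9, 7): e=[-6,-6,24] → ·
  covered (2 px):
    · · · · · · · · · · · ·
    · · · · · · · · · · · ·
    · · · # # · · · · · · ·
    · · · · · · · · · · · ·
    · · · · · · · · · · · ·

Final: 12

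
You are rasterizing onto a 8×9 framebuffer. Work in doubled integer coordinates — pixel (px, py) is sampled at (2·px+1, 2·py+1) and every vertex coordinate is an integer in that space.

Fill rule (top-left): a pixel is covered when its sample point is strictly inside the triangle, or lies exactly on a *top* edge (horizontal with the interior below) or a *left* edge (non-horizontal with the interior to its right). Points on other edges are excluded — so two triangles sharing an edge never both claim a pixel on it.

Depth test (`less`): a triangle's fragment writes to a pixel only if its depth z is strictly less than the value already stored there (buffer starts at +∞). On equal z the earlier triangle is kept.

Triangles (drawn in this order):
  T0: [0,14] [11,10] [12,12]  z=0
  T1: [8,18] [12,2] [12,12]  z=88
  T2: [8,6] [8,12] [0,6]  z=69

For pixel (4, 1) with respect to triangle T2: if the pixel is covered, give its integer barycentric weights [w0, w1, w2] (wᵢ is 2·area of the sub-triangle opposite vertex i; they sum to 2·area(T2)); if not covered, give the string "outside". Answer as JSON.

T0:
  2·area = 26
  edge (0, 14)→(11, 10): d=(11,-4) top-left  bias=+0
  edge (11, 10)→(12, 12): d=(1,2) right/bottom  bias=-1
  edge (12, 12)→(0, 14): d=(-12,2) right/bottom  bias=-1
    (4,5)@(9, 11): e=[3,5,18] → █
    (5,5)@(11, 11): e=[11,1,14] → █
    (6,5)@(13, 11): e=[19,-3,10] → ·
    (1,6)@(3, 13): e=[1,19,6] → █
    (2,6)@(5, 13): e=[9,15,2] → █
    (3,6)@(7, 13): e=[17,11,-2] → ·
    (4,6)@(9, 13): e=[25,7,-6] → ·
    (5,6)@(11, 13): e=[33,3,-10] → ·
    (1,7)@(3, 15): e=[23,21,-18] → ·
    (2,7)@(5, 15): e=[31,17,-22] → ·
  covered (4 px):
    · · · · · · · ·
    · · · · · · · ·
    · · · · · · · ·
    · · · · · · · ·
    · · · · · · · ·
    · · · · █ █ · ·
    · █ █ · · · · ·
    · · · · · · · ·
    · · · · · · · ·
T1:
  2·area = 40
  edge (8, 18)→(12, 2): d=(4,-16) top-left  bias=+0
  edge (12, 2)→(12, 12): d=(0,10) right/bottom  bias=-1
  edge (12, 12)→(8, 18): d=(-4,6) right/bottom  bias=-1
    (5,3)@(11, 7): e=[4,10,26] → █
    (6,3)@(13, 7): e=[36,-10,14] → ·
    (5,4)@(11, 9): e=[12,10,18] → █
    (6,4)@(13, 9): e=[44,-10,6] → ·
    (5,5)@(11, 11): e=[20,10,10] → █
    (6,5)@(13, 11): e=[52,-10,-2] → ·
    (5,6)@(11, 13): e=[28,10,2] → █
    (6,6)@(13, 13): e=[60,-10,-10] → ·
    (4,7)@(9, 15): e=[4,30,6] → █
    (5,7)@(11, 15): e=[36,10,-6] → ·
    (4,8)@(9, 17): e=[12,30,-2] → ·
  covered (5 px):
    · · · · · · · ·
    · · · · · · · ·
    · · · · · · · ·
    · · · · · █ · ·
    · · · · · █ · ·
    · · · · · █ · ·
    · · · · · █ · ·
    · · · · █ · · ·
    · · · · · · · ·
T2:
  2·area = 48
  edge (8, 6)→(8, 12): d=(0,6) right/bottom  bias=-1
  edge (8, 12)→(0, 6): d=(-8,-6) top-left  bias=+0
  edge (0, 6)→(8, 6): d=(8,0) top-left  bias=+0
    (1,3)@(3, 7): e=[30,10,8] → █
    (2,3)@(5, 7): e=[18,22,8] → █
    (3,3)@(7, 7): e=[6,34,8] → █
    (4,3)@(9, 7): e=[-6,46,8] → ·
    (1,4)@(3, 9): e=[30,-6,24] → ·
    (2,4)@(5, 9): e=[18,6,24] → █
    (4,4)@(9, 9): e=[-6,30,24] → ·
    (2,5)@(5, 11): e=[18,-10,40] → ·
    (3,5)@(7, 11): e=[6,2,40] → █
    (4,5)@(9, 11): e=[-6,14,40] → ·
    (3,6)@(7, 13): e=[6,-14,56] → ·
  covered (6 px):
    · · · · · · · ·
    · · · · · · · ·
    · · · · · · · ·
    · █ █ █ · · · ·
    · · █ █ · · · ·
    · · · █ · · · ·
    · · · · · · · ·
    · · · · · · · ·
    · · · · · · · ·

Final: "outside"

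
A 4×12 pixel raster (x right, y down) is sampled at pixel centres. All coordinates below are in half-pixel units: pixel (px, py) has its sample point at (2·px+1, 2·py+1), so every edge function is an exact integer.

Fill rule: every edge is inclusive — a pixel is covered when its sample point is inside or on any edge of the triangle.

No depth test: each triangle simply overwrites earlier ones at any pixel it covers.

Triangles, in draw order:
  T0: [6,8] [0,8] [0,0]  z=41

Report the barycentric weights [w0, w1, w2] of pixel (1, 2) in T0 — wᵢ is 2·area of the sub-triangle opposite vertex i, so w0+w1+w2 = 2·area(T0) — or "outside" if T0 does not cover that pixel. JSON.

T0:
  2·area = 48
  edge (6, 8)→(0, 8): d=(-6,0) inclusive
  edge (0, 8)→(0, 0): d=(0,-8) inclusive
  edge (0, 0)→(6, 8): d=(6,8) inclusive
    (0,1)@(1, 3): e=[30,8,10] → X
    (1,1)@(3, 3): e=[30,24,-6] → .
    (0,2)@(1, 5): e=[18,8,22] → X
    (1,2)@(3, 5): e=[18,24,6] → X
    (2,2)@(5, 5): e=[18,40,-10] → .
    (0,3)@(1, 7): e=[6,8,34] → X
    (2,3)@(5, 7): e=[6,40,2] → X
    (3,3)@(7, 7): e=[6,56,-14] → .
    (0,4)@(1, 9): e=[-6,8,46] → .
    (1,4)@(3, 9): e=[-6,24,30] → .
    (2,4)@(5, 9): e=[-6,40,14] → .
  covered (6 px):
    . . . .
    X . . .
    X X . .
    X X X .
    . . . .
    . . . .
    . . . .
    . . . .
    . . . .
    . . . .
    . . . .
    . . . .

Final: [24,6,18]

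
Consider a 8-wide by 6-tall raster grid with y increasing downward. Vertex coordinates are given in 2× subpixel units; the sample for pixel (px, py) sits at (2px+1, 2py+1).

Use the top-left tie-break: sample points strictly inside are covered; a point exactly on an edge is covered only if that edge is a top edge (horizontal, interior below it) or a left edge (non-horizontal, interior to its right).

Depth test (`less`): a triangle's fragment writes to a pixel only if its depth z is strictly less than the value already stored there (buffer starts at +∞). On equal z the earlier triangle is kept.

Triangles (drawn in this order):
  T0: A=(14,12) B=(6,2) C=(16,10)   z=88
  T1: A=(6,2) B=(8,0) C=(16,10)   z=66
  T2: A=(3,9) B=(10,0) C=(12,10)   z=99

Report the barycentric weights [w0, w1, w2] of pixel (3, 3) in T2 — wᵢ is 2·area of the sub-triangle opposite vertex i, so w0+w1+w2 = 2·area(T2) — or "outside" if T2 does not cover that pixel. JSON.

T0:
  2·area = 36
  edge (14, 12)→(6, 2): d=(-8,-10) top-left  bias=+0
  edge (6, 2)→(16, 10): d=(10,8) right/bottom  bias=-1
  edge (16, 10)→(14, 12): d=(-2,2) right/bottom  bias=-1
    (3,1)@(7, 3): e=[2,2,32] → #
    (4,1)@(9, 3): e=[22,-14,28] → ·
    (3,2)@(7, 5): e=[-14,22,28] → ·
    (4,2)@(9, 5): e=[6,6,24] → #
    (5,2)@(11, 5): e=[26,-10,20] → ·
    (4,3)@(9, 7): e=[-10,26,20] → ·
    (5,3)@(11, 7): e=[10,10,16] → #
    (6,3)@(13, 7): e=[30,-6,12] → ·
    (5,4)@(11, 9): e=[-6,30,12] → ·
    (6,4)@(13, 9): e=[14,14,8] → #
    (7,4)@(15, 9): e=[34,-2,4] → ·
    (6,5)@(13, 11): e=[-2,34,4] → ·
    (7,5)@(15, 11): e=[18,18,0] → ·  [on edge]
  covered (4 px):
    · · · · · · · ·
    · · · # · · · ·
    · · · · # · · ·
    · · · · · # · ·
    · · · · · · # ·
    · · · · · · · ·
T1:
  2·area = 36
  edge (6, 2)→(8, 0): d=(2,-2) top-left  bias=+0
  edge (8, 0)→(16, 10): d=(8,10) right/bottom  bias=-1
  edge (16, 10)→(6, 2): d=(-10,-8) top-left  bias=+0
    (3,0)@(7, 1): e=[0,18,18] → #  [on edge]
    (4,0)@(9, 1): e=[4,-2,34] → ·
    (2,1)@(5, 3): e=[0,54,-18] → ·  [on edge]
    (3,1)@(7, 3): e=[4,34,-2] → ·
    (4,1)@(9, 3): e=[8,14,14] → #
    (5,1)@(11, 3): e=[12,-6,30] → ·
    (1,2)@(3, 5): e=[0,90,-54] → ·  [on edge]
    (4,2)@(9, 5): e=[12,30,-6] → ·
    (5,2)@(11, 5): e=[16,10,10] → #
    (6,2)@(13, 5): e=[20,-10,26] → ·
    (0,3)@(1, 7): e=[0,126,-90] → ·  [on edge]
    (5,3)@(11, 7): e=[20,26,-10] → ·
  covered (5 px):
    · · · # · · · ·
    · · · · # · · ·
    · · · · · # · ·
    · · · · · · # ·
    · · · · · · · #
    · · · · · · · ·
T2:
  2·area = 88
  edge (3, 9)→(10, 0): d=(7,-9) top-left  bias=+0
  edge (10, 0)→(12, 10): d=(2,10) right/bottom  bias=-1
  edge (12, 10)→(3, 9): d=(-9,-1) top-left  bias=+0
    (4,1)@(9, 3): e=[12,16,60] → #
    (5,1)@(11, 3): e=[30,-4,62] → ·
    (3,2)@(7, 5): e=[8,40,40] → #
    (5,2)@(11, 5): e=[44,0,44] → ·  [on edge]
    (2,3)@(5, 7): e=[4,64,20] → #
    (5,3)@(11, 7): e=[58,4,26] → #
    (6,3)@(13, 7): e=[76,-16,28] → ·
    (1,4)@(3, 9): e=[0,88,0] → #  [on edge]
    (6,4)@(13, 9): e=[90,-12,10] → ·
    (1,5)@(3, 11): e=[14,92,-18] → ·
    (2,5)@(5, 11): e=[32,72,-16] → ·
    (3,5)@(7, 11): e=[50,52,-14] → ·
  covered (12 px):
    · · · · · · · ·
    · · · · # · · ·
    · · · # # · · ·
    · · # # # # · ·
    · # # # # # · ·
    · · · · · · · ·

Answer: [44,22,22]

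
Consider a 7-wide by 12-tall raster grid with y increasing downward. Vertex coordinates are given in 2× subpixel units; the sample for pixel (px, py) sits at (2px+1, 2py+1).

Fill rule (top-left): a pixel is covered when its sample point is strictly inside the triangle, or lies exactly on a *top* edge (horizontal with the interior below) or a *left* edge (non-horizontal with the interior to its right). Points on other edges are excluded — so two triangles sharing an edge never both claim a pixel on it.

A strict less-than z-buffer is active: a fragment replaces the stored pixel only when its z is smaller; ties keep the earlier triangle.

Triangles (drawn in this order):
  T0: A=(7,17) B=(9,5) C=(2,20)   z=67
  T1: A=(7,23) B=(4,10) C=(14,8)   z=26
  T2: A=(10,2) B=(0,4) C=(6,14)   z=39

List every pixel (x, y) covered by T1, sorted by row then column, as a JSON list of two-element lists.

T0:
  2·area = 54  (B↔C swapped to make it positive)
  edge (7, 17)→(2, 20): d=(-5,3) right/bottom  bias=-1
  edge (2, 20)→(9, 5): d=(7,-15) top-left  bias=+0
  edge (9, 5)→(7, 17): d=(-2,12) right/bottom  bias=-1
    (4,2)@(9, 5): e=[54,0,0] → ·  [on edge]
    (3,5)@(7, 11): e=[30,12,12] → #
    (4,5)@(9, 11): e=[24,42,-12] → ·
    (3,6)@(7, 13): e=[20,26,8] → #
    (4,6)@(9, 13): e=[14,56,-16] → ·
    (2,7)@(5, 15): e=[16,10,28] → #
    (4,7)@(9, 15): e=[4,70,-20] → ·
    (2,8)@(5, 17): e=[6,24,24] → #
    (3,8)@(7, 17): e=[0,54,0] → ·  [on edge]
    (1,9)@(3, 19): e=[2,8,44] → #
    (2,9)@(5, 19): e=[-4,38,20] → ·
    (1,10)@(3, 21): e=[-8,22,40] → ·
  covered (6 px):
    · · · · · · ·
    · · · · · · ·
    · · · · · · ·
    · · · · · · ·
    · · · · · · ·
    · · · # · · ·
    · · · # · · ·
    · · # # · · ·
    · · # · · · ·
    · # · · · · ·
    · · · · · · ·
    · · · · · · ·
T1:
  2·area = 136
  edge (7, 23)→(4, 10): d=(-3,-13) top-left  bias=+0
  edge (4, 10)→(14, 8): d=(10,-2) top-left  bias=+0
  edge (14, 8)→(7, 23): d=(-7,15) right/bottom  bias=-1
    (4,4)@(9, 9): e=[68,0,68] → #  [on edge]
    (5,4)@(11, 9): e=[94,4,38] → #
    (6,4)@(13, 9): e=[120,8,8] → #
    (2,5)@(5, 11): e=[10,12,114] → #
    (3,5)@(7, 11): e=[36,16,84] → #
    (6,5)@(13, 11): e=[114,28,-6] → ·
    (2,6)@(5, 13): e=[4,32,100] → #
    (6,6)@(13, 13): e=[108,48,-20] → ·
    (2,7)@(5, 15): e=[-2,52,86] → ·
    (3,7)@(7, 15): e=[24,56,56] → #
    (5,7)@(11, 15): e=[76,64,-4] → ·
    (3,8)@(7, 17): e=[18,76,42] → #
    (3,11)@(7, 23): e=[0,136,0] → ·  [on edge]
  covered (17 px):
    · · · · · · ·
    · · · · · · ·
    · · · · · · ·
    · · · · · · ·
    · · · · # # #
    · · # # # # ·
    · · # # # # ·
    · · · # # · ·
    · · · # # · ·
    · · · # · · ·
    · · · # · · ·
    · · · · · · ·
T2:
  2·area = 112  (B↔C swapped to make it positive)
  edge (10, 2)→(6, 14): d=(-4,12) right/bottom  bias=-1
  edge (6, 14)→(0, 4): d=(-6,-10) top-left  bias=+0
  edge (0, 4)→(10, 2): d=(10,-2) top-left  bias=+0
    (2,1)@(5, 3): e=[56,56,0] → #  [on edge]
    (3,1)@(7, 3): e=[32,76,4] → #
    (4,1)@(9, 3): e=[8,96,8] → #
    (5,1)@(11, 3): e=[-16,116,12] → ·
    (0,2)@(1, 5): e=[96,4,12] → #
    (1,2)@(3, 5): e=[72,24,16] → #
    (4,2)@(9, 5): e=[0,84,28] → ·  [on edge]
    (0,3)@(1, 7): e=[88,-8,32] → ·
    (1,3)@(3, 7): e=[64,12,36] → #
    (4,3)@(9, 7): e=[-8,72,48] → ·
    (1,4)@(3, 9): e=[56,0,56] → #  [on edge]
    (4,4)@(9, 9): e=[-16,60,68] → ·
    (3,5)@(7, 11): e=[0,28,84] → ·  [on edge]
    (2,8)@(5, 17): e=[0,-28,140] → ·  [on edge]
    (4,9)@(9, 19): e=[-56,0,168] → ·  [on edge]
    (1,11)@(3, 23): e=[0,-84,196] → ·  [on edge]
  covered (14 px):
    · · · · · · ·
    · · # # # · ·
    # # # # · · ·
    · # # # · · ·
    · # # # · · ·
    · · # · · · ·
    · · · · · · ·
    · · · · · · ·
    · · · · · · ·
    · · · · · · ·
    · · · · · · ·
    · · · · · · ·

Result: [[4,4],[5,4],[6,4],[2,5],[3,5],[4,5],[5,5],[2,6],[3,6],[4,6],[5,6],[3,7],[4,7],[3,8],[4,8],[3,9],[3,10]]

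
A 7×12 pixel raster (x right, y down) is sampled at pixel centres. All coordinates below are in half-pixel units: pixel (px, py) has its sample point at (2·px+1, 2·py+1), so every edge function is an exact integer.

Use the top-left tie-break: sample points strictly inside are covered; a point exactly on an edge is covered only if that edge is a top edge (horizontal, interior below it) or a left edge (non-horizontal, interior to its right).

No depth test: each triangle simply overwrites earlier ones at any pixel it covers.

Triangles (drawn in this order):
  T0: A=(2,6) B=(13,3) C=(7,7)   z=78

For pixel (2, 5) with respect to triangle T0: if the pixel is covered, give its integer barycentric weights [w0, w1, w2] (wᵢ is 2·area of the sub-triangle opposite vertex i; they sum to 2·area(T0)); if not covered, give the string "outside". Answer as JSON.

T0:
  2·area = 26
  edge (2, 6)→(13, 3): d=(11,-3) top-left  bias=+0
  edge (13, 3)→(7, 7): d=(-6,4) right/bottom  bias=-1
  edge (7, 7)→(2, 6): d=(-5,-1) top-left  bias=+0
    (6,1)@(13, 3): e=[0,0,26] → ·  [on edge]
    (3,2)@(7, 5): e=[4,12,10] → █
    (4,2)@(9, 5): e=[10,4,12] → █
    (5,2)@(11, 5): e=[16,-4,14] → ·
    (3,3)@(7, 7): e=[26,0,0] → ·  [on edge]
    (4,3)@(9, 7): e=[32,-8,2] → ·
    (0,5)@(1, 11): e=[52,0,-26] → ·  [on edge]
  covered (2 px):
    · · · · · · ·
    · · · · · · ·
    · · · █ █ · ·
    · · · · · · ·
    · · · · · · ·
    · · · · · · ·
    · · · · · · ·
    · · · · · · ·
    · · · · · · ·
    · · · · · · ·
    · · · · · · ·
    · · · · · · ·

Final: "outside"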